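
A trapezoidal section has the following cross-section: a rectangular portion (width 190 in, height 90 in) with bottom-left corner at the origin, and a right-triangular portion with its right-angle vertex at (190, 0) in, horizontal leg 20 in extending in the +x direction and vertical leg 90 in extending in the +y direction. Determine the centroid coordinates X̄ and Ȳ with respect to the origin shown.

X̄ = 100.08 in, Ȳ = 44.25 in

rectangular portion: A = 190 × 90 = 17100.00, centroid at (95.00, 45.00).
triangular portion: A = ½·20·90 = 900.00, centroid at (196.67, 30.00).
ΣA = 18000.00 in²
ΣAX̄ = (17100.00)(95.00) + (900.00)(196.67) = 1801500.00 in³
ΣAȲ = (17100.00)(45.00) + (900.00)(30.00) = 796500.00 in³
X̄ = 1801500.00 / 18000.00 = 100.08 in
Ȳ = 796500.00 / 18000.00 = 44.25 in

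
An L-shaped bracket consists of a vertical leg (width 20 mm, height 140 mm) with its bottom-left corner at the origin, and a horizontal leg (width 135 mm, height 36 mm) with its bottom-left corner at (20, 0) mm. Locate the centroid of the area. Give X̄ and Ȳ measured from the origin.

X̄ = 59.17 mm, Ȳ = 37.01 mm

vertical leg: A = 20 × 140 = 2800.00, centroid at (10.00, 70.00).
horizontal leg: A = 135 × 36 = 4860.00, centroid at (87.50, 18.00).
ΣA = 7660.00 mm², ΣAX̄ = 453250.00 mm³, ΣAȲ = 283480.00 mm³.
X̄ = 453250.00/7660.00 = 59.17 mm; Ȳ = 283480.00/7660.00 = 37.01 mm.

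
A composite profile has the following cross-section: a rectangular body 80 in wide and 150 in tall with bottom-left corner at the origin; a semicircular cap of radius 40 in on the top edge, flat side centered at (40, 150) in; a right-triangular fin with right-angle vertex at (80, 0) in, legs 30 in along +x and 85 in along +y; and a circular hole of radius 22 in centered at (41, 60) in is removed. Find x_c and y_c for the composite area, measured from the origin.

x_c = 44.36 in, y_c = 88.63 in

rectangular body: A = 80 × 150 = 12000.00, centroid at (40.00, 75.00).
semicircular top: A = ½π·40² = 2513.27, centroid at (40.00, 166.98).
triangular fin: A = ½·30·85 = 1275.00, centroid at (90.00, 28.33).
hole: A = −π·22² = -1520.53, centroid at (41.00, 60.00).
ΣA = 14267.74 in², ΣAx_c = 632939.20 in³, ΣAy_c = 1264550.93 in³.
x_c = 632939.20/14267.74 = 44.36 in; y_c = 1264550.93/14267.74 = 88.63 in.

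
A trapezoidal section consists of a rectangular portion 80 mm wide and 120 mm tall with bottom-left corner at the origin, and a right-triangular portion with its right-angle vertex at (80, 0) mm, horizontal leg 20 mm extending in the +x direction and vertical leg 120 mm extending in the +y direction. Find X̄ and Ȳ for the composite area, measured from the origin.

rectangular portion: A = 80 × 120 = 9600.00, centroid at (40.00, 60.00).
triangular portion: A = ½·20·120 = 1200.00, centroid at (86.67, 40.00).
ΣA = 10800.00 mm²
ΣAX̄ = (9600.00)(40.00) + (1200.00)(86.67) = 488000.00 mm³
ΣAȲ = (9600.00)(60.00) + (1200.00)(40.00) = 624000.00 mm³
X̄ = 488000.00 / 10800.00 = 45.19 mm
Ȳ = 624000.00 / 10800.00 = 57.78 mm

X̄ = 45.19 mm, Ȳ = 57.78 mm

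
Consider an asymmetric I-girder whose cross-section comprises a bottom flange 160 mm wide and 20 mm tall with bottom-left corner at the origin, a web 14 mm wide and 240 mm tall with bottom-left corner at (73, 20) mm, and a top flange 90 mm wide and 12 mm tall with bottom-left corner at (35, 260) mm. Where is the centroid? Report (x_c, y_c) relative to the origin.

bottom flange: A = 160 × 20 = 3200.00, centroid at (80.00, 10.00).
web: A = 14 × 240 = 3360.00, centroid at (80.00, 140.00).
top flange: A = 90 × 12 = 1080.00, centroid at (80.00, 266.00).
ΣA = 7640.00 mm², ΣAx_c = 611200.00 mm³, ΣAy_c = 789680.00 mm³.
x_c = 611200.00/7640.00 = 80.00 mm; y_c = 789680.00/7640.00 = 103.36 mm.

x_c = 80.00 mm, y_c = 103.36 mm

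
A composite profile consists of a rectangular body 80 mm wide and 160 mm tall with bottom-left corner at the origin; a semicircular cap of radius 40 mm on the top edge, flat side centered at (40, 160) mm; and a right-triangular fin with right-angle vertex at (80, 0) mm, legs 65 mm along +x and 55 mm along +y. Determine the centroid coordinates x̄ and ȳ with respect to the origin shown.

x̄ = 46.45 mm, ȳ = 87.81 mm

rectangular body: A = 80 × 160 = 12800.00, centroid at (40.00, 80.00).
semicircular top: A = ½π·40² = 2513.27, centroid at (40.00, 176.98).
triangular fin: A = ½·65·55 = 1787.50, centroid at (101.67, 18.33).
ΣA = 17100.77 mm²
ΣAx̄ = (12800.00)(40.00) + (2513.27)(40.00) + (1787.50)(101.67) = 794260.13 mm³
ΣAȳ = (12800.00)(80.00) + (2513.27)(176.98) + (1787.50)(18.33) = 1501561.36 mm³
x̄ = 794260.13 / 17100.77 = 46.45 mm
ȳ = 1501561.36 / 17100.77 = 87.81 mm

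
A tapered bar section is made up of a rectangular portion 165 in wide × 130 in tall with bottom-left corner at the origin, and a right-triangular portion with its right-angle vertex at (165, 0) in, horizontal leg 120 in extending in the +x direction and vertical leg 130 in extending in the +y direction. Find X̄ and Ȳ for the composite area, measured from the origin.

X̄ = 115.17 in, Ȳ = 59.22 in

rectangular portion: A = 165 × 130 = 21450.00, centroid at (82.50, 65.00).
triangular portion: A = ½·120·130 = 7800.00, centroid at (205.00, 43.33).
ΣA = 29250.00 in², ΣAX̄ = 3368625.00 in³, ΣAȲ = 1732250.00 in³.
X̄ = 3368625.00/29250.00 = 115.17 in; Ȳ = 1732250.00/29250.00 = 59.22 in.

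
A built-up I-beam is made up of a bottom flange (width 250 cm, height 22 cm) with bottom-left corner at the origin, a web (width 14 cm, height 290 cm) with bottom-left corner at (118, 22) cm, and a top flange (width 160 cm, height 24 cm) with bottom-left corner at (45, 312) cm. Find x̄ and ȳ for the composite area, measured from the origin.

x̄ = 125.00 cm, ȳ = 147.96 cm

bottom flange: A = 250 × 22 = 5500.00, centroid at (125.00, 11.00).
web: A = 14 × 290 = 4060.00, centroid at (125.00, 167.00).
top flange: A = 160 × 24 = 3840.00, centroid at (125.00, 324.00).
ΣA = 13400.00 cm², ΣAx̄ = 1675000.00 cm³, ΣAȳ = 1982680.00 cm³.
x̄ = 1675000.00/13400.00 = 125.00 cm; ȳ = 1982680.00/13400.00 = 147.96 cm.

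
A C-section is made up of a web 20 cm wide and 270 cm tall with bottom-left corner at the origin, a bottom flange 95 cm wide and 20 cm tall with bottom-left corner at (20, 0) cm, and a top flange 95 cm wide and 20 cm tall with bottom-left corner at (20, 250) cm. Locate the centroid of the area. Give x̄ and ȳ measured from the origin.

Part | A | x̄ᵢ | ȳᵢ | A·x̄ᵢ | A·ȳᵢ
web | 5400.00 | 10.00 | 135.00 | 54000.00 | 729000.00
bottom flange | 1900.00 | 67.50 | 10.00 | 128250.00 | 19000.00
top flange | 1900.00 | 67.50 | 260.00 | 128250.00 | 494000.00
Σ | 9200.00 |  |  | 310500.00 | 1242000.00
x̄ = 310500.00 / 9200.00 = 33.75 cm
ȳ = 1242000.00 / 9200.00 = 135.00 cm

x̄ = 33.75 cm, ȳ = 135.00 cm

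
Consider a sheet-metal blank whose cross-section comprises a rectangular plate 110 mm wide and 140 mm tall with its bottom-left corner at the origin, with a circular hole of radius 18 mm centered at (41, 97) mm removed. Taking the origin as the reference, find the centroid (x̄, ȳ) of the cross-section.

Part | A | x̄ᵢ | ȳᵢ | A·x̄ᵢ | A·ȳᵢ
plate | 15400.00 | 55.00 | 70.00 | 847000.00 | 1078000.00
hole | -1017.88 | 41.00 | 97.00 | -41732.92 | -98733.97
Σ | 14382.12 |  |  | 805267.08 | 979266.03
x̄ = 805267.08 / 14382.12 = 55.99 mm
ȳ = 979266.03 / 14382.12 = 68.09 mm

x̄ = 55.99 mm, ȳ = 68.09 mm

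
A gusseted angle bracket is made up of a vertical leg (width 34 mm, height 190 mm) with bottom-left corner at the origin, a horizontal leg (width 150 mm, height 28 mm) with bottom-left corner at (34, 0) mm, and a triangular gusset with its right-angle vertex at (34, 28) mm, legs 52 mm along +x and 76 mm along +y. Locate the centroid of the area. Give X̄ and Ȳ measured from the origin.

X̄ = 52.95 mm, Ȳ = 61.56 mm

vertical leg: A = 34 × 190 = 6460.00, centroid at (17.00, 95.00).
horizontal leg: A = 150 × 28 = 4200.00, centroid at (109.00, 14.00).
gusset: A = ½·52·76 = 1976.00, centroid at (51.33, 53.33).
ΣA = 12636.00 mm², ΣAX̄ = 669054.67 mm³, ΣAȲ = 777886.67 mm³.
X̄ = 669054.67/12636.00 = 52.95 mm; Ȳ = 777886.67/12636.00 = 61.56 mm.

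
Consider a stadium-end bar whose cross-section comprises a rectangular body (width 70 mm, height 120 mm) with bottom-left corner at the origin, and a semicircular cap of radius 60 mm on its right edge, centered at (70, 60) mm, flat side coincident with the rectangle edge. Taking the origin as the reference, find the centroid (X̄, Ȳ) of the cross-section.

Part | A | x̄ᵢ | ȳᵢ | A·x̄ᵢ | A·ȳᵢ
rectangular body | 8400.00 | 35.00 | 60.00 | 294000.00 | 504000.00
semicircular end | 5654.87 | 95.46 | 60.00 | 539840.67 | 339292.01
Σ | 14054.87 |  |  | 833840.67 | 843292.01
X̄ = 833840.67 / 14054.87 = 59.33 mm
Ȳ = 843292.01 / 14054.87 = 60.00 mm

X̄ = 59.33 mm, Ȳ = 60.00 mm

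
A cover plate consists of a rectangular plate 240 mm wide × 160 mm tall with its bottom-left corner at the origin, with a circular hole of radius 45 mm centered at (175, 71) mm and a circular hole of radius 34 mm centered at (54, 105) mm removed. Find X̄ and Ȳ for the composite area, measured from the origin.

X̄ = 116.12 mm, Ȳ = 78.82 mm

Part | A | x̄ᵢ | ȳᵢ | A·x̄ᵢ | A·ȳᵢ
plate | 38400.00 | 120.00 | 80.00 | 4608000.00 | 3072000.00
hole 1 | -6361.73 | 175.00 | 71.00 | -1113301.90 | -451682.48
hole 2 | -3631.68 | 54.00 | 105.00 | -196110.78 | -381326.52
Σ | 28406.59 |  |  | 3298587.32 | 2238991.00
X̄ = 3298587.32 / 28406.59 = 116.12 mm
Ȳ = 2238991.00 / 28406.59 = 78.82 mm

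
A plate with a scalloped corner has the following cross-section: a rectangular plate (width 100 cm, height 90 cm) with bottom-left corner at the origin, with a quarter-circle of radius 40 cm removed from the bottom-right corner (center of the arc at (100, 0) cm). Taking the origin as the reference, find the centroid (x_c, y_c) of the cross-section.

x_c = 44.64 cm, y_c = 49.55 cm

plate: A = 100 × 90 = 9000.00, centroid at (50.00, 45.00).
removed quarter-circle: A = −¼π·40² = -1256.64, centroid at (83.02, 16.98).
ΣA = 7743.36 cm²
ΣAx_c = (9000.00)(50.00) + (-1256.64)(83.02) = 345669.63 cm³
ΣAy_c = (9000.00)(45.00) + (-1256.64)(16.98) = 383666.67 cm³
x_c = 345669.63 / 7743.36 = 44.64 cm
y_c = 383666.67 / 7743.36 = 49.55 cm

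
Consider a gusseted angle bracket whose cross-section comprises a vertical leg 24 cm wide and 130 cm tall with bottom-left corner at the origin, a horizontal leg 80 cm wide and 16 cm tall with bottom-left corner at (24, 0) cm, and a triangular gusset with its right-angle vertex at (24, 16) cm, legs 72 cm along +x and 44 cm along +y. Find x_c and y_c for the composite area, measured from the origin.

Part | A | x̄ᵢ | ȳᵢ | A·x̄ᵢ | A·ȳᵢ
vertical leg | 3120.00 | 12.00 | 65.00 | 37440.00 | 202800.00
horizontal leg | 1280.00 | 64.00 | 8.00 | 81920.00 | 10240.00
gusset | 1584.00 | 48.00 | 30.67 | 76032.00 | 48576.00
Σ | 5984.00 |  |  | 195392.00 | 261616.00
x_c = 195392.00 / 5984.00 = 32.65 cm
y_c = 261616.00 / 5984.00 = 43.72 cm

x_c = 32.65 cm, y_c = 43.72 cm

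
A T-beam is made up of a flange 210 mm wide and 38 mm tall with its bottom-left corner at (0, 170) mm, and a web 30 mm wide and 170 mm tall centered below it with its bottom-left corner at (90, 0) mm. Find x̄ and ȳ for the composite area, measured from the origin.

x̄ = 105.00 mm, ȳ = 148.45 mm

web: A = 30 × 170 = 5100.00, centroid at (105.00, 85.00).
flange: A = 210 × 38 = 7980.00, centroid at (105.00, 189.00).
ΣA = 13080.00 mm², ΣAx̄ = 1373400.00 mm³, ΣAȳ = 1941720.00 mm³.
x̄ = 1373400.00/13080.00 = 105.00 mm; ȳ = 1941720.00/13080.00 = 148.45 mm.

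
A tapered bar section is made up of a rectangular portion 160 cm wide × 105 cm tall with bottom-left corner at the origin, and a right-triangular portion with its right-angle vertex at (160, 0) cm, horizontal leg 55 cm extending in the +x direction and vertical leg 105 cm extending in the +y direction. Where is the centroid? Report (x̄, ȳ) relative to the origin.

rectangular portion: A = 160 × 105 = 16800.00, centroid at (80.00, 52.50).
triangular portion: A = ½·55·105 = 2887.50, centroid at (178.33, 35.00).
ΣA = 19687.50 cm²
ΣAx̄ = (16800.00)(80.00) + (2887.50)(178.33) = 1858937.50 cm³
ΣAȳ = (16800.00)(52.50) + (2887.50)(35.00) = 983062.50 cm³
x̄ = 1858937.50 / 19687.50 = 94.42 cm
ȳ = 983062.50 / 19687.50 = 49.93 cm

x̄ = 94.42 cm, ȳ = 49.93 cm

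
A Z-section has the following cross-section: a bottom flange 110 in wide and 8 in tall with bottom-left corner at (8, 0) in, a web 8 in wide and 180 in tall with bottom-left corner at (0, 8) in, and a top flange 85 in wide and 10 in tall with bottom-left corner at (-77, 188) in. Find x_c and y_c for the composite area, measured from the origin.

x_c = 10.06 in, y_c = 97.38 in

Part | A | x̄ᵢ | ȳᵢ | A·x̄ᵢ | A·ȳᵢ
bottom flange | 880.00 | 63.00 | 4.00 | 55440.00 | 3520.00
web | 1440.00 | 4.00 | 98.00 | 5760.00 | 141120.00
top flange | 850.00 | -34.50 | 193.00 | -29325.00 | 164050.00
Σ | 3170.00 |  |  | 31875.00 | 308690.00
x_c = 31875.00 / 3170.00 = 10.06 in
y_c = 308690.00 / 3170.00 = 97.38 in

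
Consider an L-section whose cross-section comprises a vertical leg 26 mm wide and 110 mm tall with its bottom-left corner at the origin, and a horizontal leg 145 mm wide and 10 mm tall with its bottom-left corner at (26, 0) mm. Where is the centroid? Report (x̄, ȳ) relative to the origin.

x̄ = 41.76 mm, ȳ = 38.18 mm

Part | A | x̄ᵢ | ȳᵢ | A·x̄ᵢ | A·ȳᵢ
vertical leg | 2860.00 | 13.00 | 55.00 | 37180.00 | 157300.00
horizontal leg | 1450.00 | 98.50 | 5.00 | 142825.00 | 7250.00
Σ | 4310.00 |  |  | 180005.00 | 164550.00
x̄ = 180005.00 / 4310.00 = 41.76 mm
ȳ = 164550.00 / 4310.00 = 38.18 mm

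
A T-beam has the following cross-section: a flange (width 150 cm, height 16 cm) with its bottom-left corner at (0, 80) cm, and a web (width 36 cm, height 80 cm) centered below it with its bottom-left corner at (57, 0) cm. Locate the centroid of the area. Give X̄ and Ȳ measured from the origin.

X̄ = 75.00 cm, Ȳ = 61.82 cm

web: A = 36 × 80 = 2880.00, centroid at (75.00, 40.00).
flange: A = 150 × 16 = 2400.00, centroid at (75.00, 88.00).
ΣA = 5280.00 cm², ΣAX̄ = 396000.00 cm³, ΣAȲ = 326400.00 cm³.
X̄ = 396000.00/5280.00 = 75.00 cm; Ȳ = 326400.00/5280.00 = 61.82 cm.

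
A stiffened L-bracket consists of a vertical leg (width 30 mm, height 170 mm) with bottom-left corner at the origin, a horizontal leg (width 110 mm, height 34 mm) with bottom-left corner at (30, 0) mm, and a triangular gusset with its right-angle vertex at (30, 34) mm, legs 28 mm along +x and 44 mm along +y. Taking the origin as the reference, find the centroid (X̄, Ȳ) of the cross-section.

Part | A | x̄ᵢ | ȳᵢ | A·x̄ᵢ | A·ȳᵢ
vertical leg | 5100.00 | 15.00 | 85.00 | 76500.00 | 433500.00
horizontal leg | 3740.00 | 85.00 | 17.00 | 317900.00 | 63580.00
gusset | 616.00 | 39.33 | 48.67 | 24229.33 | 29978.67
Σ | 9456.00 |  |  | 418629.33 | 527058.67
X̄ = 418629.33 / 9456.00 = 44.27 mm
Ȳ = 527058.67 / 9456.00 = 55.74 mm

X̄ = 44.27 mm, Ȳ = 55.74 mm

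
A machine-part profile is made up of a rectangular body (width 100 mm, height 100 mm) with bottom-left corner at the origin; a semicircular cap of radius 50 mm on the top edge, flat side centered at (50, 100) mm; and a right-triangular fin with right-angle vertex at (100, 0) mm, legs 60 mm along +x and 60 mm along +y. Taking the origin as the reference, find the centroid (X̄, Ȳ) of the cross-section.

X̄ = 58.01 mm, Ȳ = 64.35 mm

rectangular body: A = 100 × 100 = 10000.00, centroid at (50.00, 50.00).
semicircular top: A = ½π·50² = 3926.99, centroid at (50.00, 121.22).
triangular fin: A = ½·60·60 = 1800.00, centroid at (120.00, 20.00).
ΣA = 15726.99 mm²
ΣAX̄ = (10000.00)(50.00) + (3926.99)(50.00) + (1800.00)(120.00) = 912349.54 mm³
ΣAȲ = (10000.00)(50.00) + (3926.99)(121.22) + (1800.00)(20.00) = 1012032.42 mm³
X̄ = 912349.54 / 15726.99 = 58.01 mm
Ȳ = 1012032.42 / 15726.99 = 64.35 mm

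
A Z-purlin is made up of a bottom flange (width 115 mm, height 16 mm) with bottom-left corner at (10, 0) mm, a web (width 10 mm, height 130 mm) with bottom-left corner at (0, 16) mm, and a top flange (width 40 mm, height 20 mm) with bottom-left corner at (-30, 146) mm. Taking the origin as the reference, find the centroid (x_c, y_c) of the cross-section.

x_c = 31.14 mm, y_c = 62.14 mm

bottom flange: A = 115 × 16 = 1840.00, centroid at (67.50, 8.00).
web: A = 10 × 130 = 1300.00, centroid at (5.00, 81.00).
top flange: A = 40 × 20 = 800.00, centroid at (-10.00, 156.00).
ΣA = 3940.00 mm², ΣAx_c = 122700.00 mm³, ΣAy_c = 244820.00 mm³.
x_c = 122700.00/3940.00 = 31.14 mm; y_c = 244820.00/3940.00 = 62.14 mm.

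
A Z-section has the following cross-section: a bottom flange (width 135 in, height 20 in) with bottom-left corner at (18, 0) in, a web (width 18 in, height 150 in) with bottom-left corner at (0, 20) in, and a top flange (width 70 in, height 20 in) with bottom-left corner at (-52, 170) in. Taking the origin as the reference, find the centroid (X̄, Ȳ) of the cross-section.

bottom flange: A = 135 × 20 = 2700.00, centroid at (85.50, 10.00).
web: A = 18 × 150 = 2700.00, centroid at (9.00, 95.00).
top flange: A = 70 × 20 = 1400.00, centroid at (-17.00, 180.00).
ΣA = 6800.00 in², ΣAX̄ = 231350.00 in³, ΣAȲ = 535500.00 in³.
X̄ = 231350.00/6800.00 = 34.02 in; Ȳ = 535500.00/6800.00 = 78.75 in.

X̄ = 34.02 in, Ȳ = 78.75 in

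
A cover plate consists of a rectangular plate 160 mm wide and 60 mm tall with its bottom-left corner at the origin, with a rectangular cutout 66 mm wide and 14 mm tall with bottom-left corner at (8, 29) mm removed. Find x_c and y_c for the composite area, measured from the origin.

plate: A = 160 × 60 = 9600.00, centroid at (80.00, 30.00).
hole: A = −(66 × 14) = -924.00, centroid at (41.00, 36.00).
ΣA = 8676.00 mm², ΣAx_c = 730116.00 mm³, ΣAy_c = 254736.00 mm³.
x_c = 730116.00/8676.00 = 84.15 mm; y_c = 254736.00/8676.00 = 29.36 mm.

x_c = 84.15 mm, y_c = 29.36 mm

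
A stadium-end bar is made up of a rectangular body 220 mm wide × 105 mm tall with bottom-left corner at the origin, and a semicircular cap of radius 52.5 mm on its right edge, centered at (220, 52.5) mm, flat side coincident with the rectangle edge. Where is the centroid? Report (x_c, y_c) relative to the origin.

x_c = 130.88 mm, y_c = 52.50 mm

Part | A | x̄ᵢ | ȳᵢ | A·x̄ᵢ | A·ȳᵢ
rectangular body | 23100.00 | 110.00 | 52.50 | 2541000.00 | 1212750.00
semicircular end | 4329.51 | 242.28 | 52.50 | 1048960.37 | 227299.14
Σ | 27429.51 |  |  | 3589960.37 | 1440049.14
x_c = 3589960.37 / 27429.51 = 130.88 mm
y_c = 1440049.14 / 27429.51 = 52.50 mm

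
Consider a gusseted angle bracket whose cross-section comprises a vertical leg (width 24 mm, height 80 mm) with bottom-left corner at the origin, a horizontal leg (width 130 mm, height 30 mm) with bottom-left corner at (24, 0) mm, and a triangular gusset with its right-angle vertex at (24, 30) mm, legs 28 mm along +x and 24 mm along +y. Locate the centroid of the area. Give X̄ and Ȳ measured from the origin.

vertical leg: A = 24 × 80 = 1920.00, centroid at (12.00, 40.00).
horizontal leg: A = 130 × 30 = 3900.00, centroid at (89.00, 15.00).
gusset: A = ½·28·24 = 336.00, centroid at (33.33, 38.00).
ΣA = 6156.00 mm²
ΣAX̄ = (1920.00)(12.00) + (3900.00)(89.00) + (336.00)(33.33) = 381340.00 mm³
ΣAȲ = (1920.00)(40.00) + (3900.00)(15.00) + (336.00)(38.00) = 148068.00 mm³
X̄ = 381340.00 / 6156.00 = 61.95 mm
Ȳ = 148068.00 / 6156.00 = 24.05 mm

X̄ = 61.95 mm, Ȳ = 24.05 mm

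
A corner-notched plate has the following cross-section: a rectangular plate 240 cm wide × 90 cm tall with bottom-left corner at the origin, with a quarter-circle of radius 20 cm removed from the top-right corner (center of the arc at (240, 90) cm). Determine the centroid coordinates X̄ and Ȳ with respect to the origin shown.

Part | A | x̄ᵢ | ȳᵢ | A·x̄ᵢ | A·ȳᵢ
plate | 21600.00 | 120.00 | 45.00 | 2592000.00 | 972000.00
removed quarter-circle | -314.16 | 231.51 | 81.51 | -72731.56 | -25607.67
Σ | 21285.84 |  |  | 2519268.44 | 946392.33
X̄ = 2519268.44 / 21285.84 = 118.35 cm
Ȳ = 946392.33 / 21285.84 = 44.46 cm

X̄ = 118.35 cm, Ȳ = 44.46 cm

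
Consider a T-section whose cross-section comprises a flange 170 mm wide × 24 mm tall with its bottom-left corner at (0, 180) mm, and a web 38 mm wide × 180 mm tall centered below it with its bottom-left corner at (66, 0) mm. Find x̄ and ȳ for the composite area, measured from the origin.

web: A = 38 × 180 = 6840.00, centroid at (85.00, 90.00).
flange: A = 170 × 24 = 4080.00, centroid at (85.00, 192.00).
ΣA = 10920.00 mm², ΣAx̄ = 928200.00 mm³, ΣAȳ = 1398960.00 mm³.
x̄ = 928200.00/10920.00 = 85.00 mm; ȳ = 1398960.00/10920.00 = 128.11 mm.

x̄ = 85.00 mm, ȳ = 128.11 mm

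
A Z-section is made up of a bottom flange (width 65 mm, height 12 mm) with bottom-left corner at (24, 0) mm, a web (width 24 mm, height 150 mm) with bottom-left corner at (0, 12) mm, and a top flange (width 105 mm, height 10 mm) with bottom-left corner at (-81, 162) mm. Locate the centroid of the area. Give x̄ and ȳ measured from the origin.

bottom flange: A = 65 × 12 = 780.00, centroid at (56.50, 6.00).
web: A = 24 × 150 = 3600.00, centroid at (12.00, 87.00).
top flange: A = 105 × 10 = 1050.00, centroid at (-28.50, 167.00).
ΣA = 5430.00 mm², ΣAx̄ = 57345.00 mm³, ΣAȳ = 493230.00 mm³.
x̄ = 57345.00/5430.00 = 10.56 mm; ȳ = 493230.00/5430.00 = 90.83 mm.

x̄ = 10.56 mm, ȳ = 90.83 mm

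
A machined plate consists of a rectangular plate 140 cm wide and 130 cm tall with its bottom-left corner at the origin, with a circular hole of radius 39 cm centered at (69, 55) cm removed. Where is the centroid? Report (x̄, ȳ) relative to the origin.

x̄ = 70.36 cm, ȳ = 68.56 cm

Part | A | x̄ᵢ | ȳᵢ | A·x̄ᵢ | A·ȳᵢ
plate | 18200.00 | 70.00 | 65.00 | 1274000.00 | 1183000.00
hole | -4778.36 | 69.00 | 55.00 | -329707.01 | -262809.93
Σ | 13421.64 |  |  | 944292.99 | 920190.07
x̄ = 944292.99 / 13421.64 = 70.36 cm
ȳ = 920190.07 / 13421.64 = 68.56 cm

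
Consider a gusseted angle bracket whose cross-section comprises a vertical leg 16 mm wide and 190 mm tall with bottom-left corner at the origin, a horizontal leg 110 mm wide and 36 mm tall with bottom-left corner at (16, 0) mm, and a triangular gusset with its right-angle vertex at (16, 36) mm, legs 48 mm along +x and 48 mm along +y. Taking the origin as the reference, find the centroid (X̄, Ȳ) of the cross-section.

X̄ = 42.00 mm, Ȳ = 51.52 mm

vertical leg: A = 16 × 190 = 3040.00, centroid at (8.00, 95.00).
horizontal leg: A = 110 × 36 = 3960.00, centroid at (71.00, 18.00).
gusset: A = ½·48·48 = 1152.00, centroid at (32.00, 52.00).
ΣA = 8152.00 mm², ΣAX̄ = 342344.00 mm³, ΣAȲ = 419984.00 mm³.
X̄ = 342344.00/8152.00 = 42.00 mm; Ȳ = 419984.00/8152.00 = 51.52 mm.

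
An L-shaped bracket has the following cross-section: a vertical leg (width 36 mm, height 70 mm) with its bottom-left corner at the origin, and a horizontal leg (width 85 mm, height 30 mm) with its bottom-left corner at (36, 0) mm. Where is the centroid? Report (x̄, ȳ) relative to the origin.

x̄ = 48.43 mm, ȳ = 24.94 mm

vertical leg: A = 36 × 70 = 2520.00, centroid at (18.00, 35.00).
horizontal leg: A = 85 × 30 = 2550.00, centroid at (78.50, 15.00).
ΣA = 5070.00 mm²
ΣAx̄ = (2520.00)(18.00) + (2550.00)(78.50) = 245535.00 mm³
ΣAȳ = (2520.00)(35.00) + (2550.00)(15.00) = 126450.00 mm³
x̄ = 245535.00 / 5070.00 = 48.43 mm
ȳ = 126450.00 / 5070.00 = 24.94 mm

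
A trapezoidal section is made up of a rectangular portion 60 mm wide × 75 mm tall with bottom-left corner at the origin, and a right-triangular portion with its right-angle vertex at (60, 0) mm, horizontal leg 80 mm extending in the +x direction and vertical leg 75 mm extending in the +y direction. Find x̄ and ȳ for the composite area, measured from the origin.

rectangular portion: A = 60 × 75 = 4500.00, centroid at (30.00, 37.50).
triangular portion: A = ½·80·75 = 3000.00, centroid at (86.67, 25.00).
ΣA = 7500.00 mm², ΣAx̄ = 395000.00 mm³, ΣAȳ = 243750.00 mm³.
x̄ = 395000.00/7500.00 = 52.67 mm; ȳ = 243750.00/7500.00 = 32.50 mm.

x̄ = 52.67 mm, ȳ = 32.50 mm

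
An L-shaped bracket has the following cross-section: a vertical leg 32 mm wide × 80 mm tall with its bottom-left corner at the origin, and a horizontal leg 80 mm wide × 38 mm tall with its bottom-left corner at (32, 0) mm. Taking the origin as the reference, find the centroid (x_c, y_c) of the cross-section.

x_c = 46.40 mm, y_c = 28.60 mm

vertical leg: A = 32 × 80 = 2560.00, centroid at (16.00, 40.00).
horizontal leg: A = 80 × 38 = 3040.00, centroid at (72.00, 19.00).
ΣA = 5600.00 mm²
ΣAx_c = (2560.00)(16.00) + (3040.00)(72.00) = 259840.00 mm³
ΣAy_c = (2560.00)(40.00) + (3040.00)(19.00) = 160160.00 mm³
x_c = 259840.00 / 5600.00 = 46.40 mm
y_c = 160160.00 / 5600.00 = 28.60 mm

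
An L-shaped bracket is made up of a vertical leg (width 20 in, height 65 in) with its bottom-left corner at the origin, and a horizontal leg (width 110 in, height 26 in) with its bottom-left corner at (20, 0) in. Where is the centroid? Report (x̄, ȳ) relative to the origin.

x̄ = 54.69 in, ȳ = 19.09 in

vertical leg: A = 20 × 65 = 1300.00, centroid at (10.00, 32.50).
horizontal leg: A = 110 × 26 = 2860.00, centroid at (75.00, 13.00).
ΣA = 4160.00 in², ΣAx̄ = 227500.00 in³, ΣAȳ = 79430.00 in³.
x̄ = 227500.00/4160.00 = 54.69 in; ȳ = 79430.00/4160.00 = 19.09 in.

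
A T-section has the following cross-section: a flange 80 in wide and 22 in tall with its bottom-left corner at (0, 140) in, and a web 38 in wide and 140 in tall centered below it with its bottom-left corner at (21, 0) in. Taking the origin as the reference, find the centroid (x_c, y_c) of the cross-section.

web: A = 38 × 140 = 5320.00, centroid at (40.00, 70.00).
flange: A = 80 × 22 = 1760.00, centroid at (40.00, 151.00).
ΣA = 7080.00 in²
ΣAx_c = (5320.00)(40.00) + (1760.00)(40.00) = 283200.00 in³
ΣAy_c = (5320.00)(70.00) + (1760.00)(151.00) = 638160.00 in³
x_c = 283200.00 / 7080.00 = 40.00 in
y_c = 638160.00 / 7080.00 = 90.14 in

x_c = 40.00 in, y_c = 90.14 in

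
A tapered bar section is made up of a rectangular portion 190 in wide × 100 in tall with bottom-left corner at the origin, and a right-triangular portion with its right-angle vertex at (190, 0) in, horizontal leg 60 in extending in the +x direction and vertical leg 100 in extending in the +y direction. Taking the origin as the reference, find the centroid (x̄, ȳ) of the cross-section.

x̄ = 110.68 in, ȳ = 47.73 in

rectangular portion: A = 190 × 100 = 19000.00, centroid at (95.00, 50.00).
triangular portion: A = ½·60·100 = 3000.00, centroid at (210.00, 33.33).
ΣA = 22000.00 in²
ΣAx̄ = (19000.00)(95.00) + (3000.00)(210.00) = 2435000.00 in³
ΣAȳ = (19000.00)(50.00) + (3000.00)(33.33) = 1050000.00 in³
x̄ = 2435000.00 / 22000.00 = 110.68 in
ȳ = 1050000.00 / 22000.00 = 47.73 in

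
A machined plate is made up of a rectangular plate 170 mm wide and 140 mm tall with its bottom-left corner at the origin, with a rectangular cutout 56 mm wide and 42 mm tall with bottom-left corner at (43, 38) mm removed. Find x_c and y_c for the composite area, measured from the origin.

x_c = 86.54 mm, y_c = 71.21 mm

plate: A = 170 × 140 = 23800.00, centroid at (85.00, 70.00).
hole: A = −(56 × 42) = -2352.00, centroid at (71.00, 59.00).
ΣA = 21448.00 mm², ΣAx_c = 1856008.00 mm³, ΣAy_c = 1527232.00 mm³.
x_c = 1856008.00/21448.00 = 86.54 mm; y_c = 1527232.00/21448.00 = 71.21 mm.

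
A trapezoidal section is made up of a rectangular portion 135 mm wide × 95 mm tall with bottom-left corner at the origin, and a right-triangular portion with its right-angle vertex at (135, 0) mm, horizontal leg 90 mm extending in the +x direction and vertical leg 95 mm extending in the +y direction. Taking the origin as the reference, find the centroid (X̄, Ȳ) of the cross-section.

rectangular portion: A = 135 × 95 = 12825.00, centroid at (67.50, 47.50).
triangular portion: A = ½·90·95 = 4275.00, centroid at (165.00, 31.67).
ΣA = 17100.00 mm²
ΣAX̄ = (12825.00)(67.50) + (4275.00)(165.00) = 1571062.50 mm³
ΣAȲ = (12825.00)(47.50) + (4275.00)(31.67) = 744562.50 mm³
X̄ = 1571062.50 / 17100.00 = 91.88 mm
Ȳ = 744562.50 / 17100.00 = 43.54 mm

X̄ = 91.88 mm, Ȳ = 43.54 mm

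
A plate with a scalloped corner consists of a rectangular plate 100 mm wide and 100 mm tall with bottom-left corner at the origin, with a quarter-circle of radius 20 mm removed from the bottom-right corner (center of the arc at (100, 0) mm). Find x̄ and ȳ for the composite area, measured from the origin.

plate: A = 100 × 100 = 10000.00, centroid at (50.00, 50.00).
removed quarter-circle: A = −¼π·20² = -314.16, centroid at (91.51, 8.49).
ΣA = 9685.84 mm²
ΣAx̄ = (10000.00)(50.00) + (-314.16)(91.51) = 471250.74 mm³
ΣAȳ = (10000.00)(50.00) + (-314.16)(8.49) = 497333.33 mm³
x̄ = 471250.74 / 9685.84 = 48.65 mm
ȳ = 497333.33 / 9685.84 = 51.35 mm

x̄ = 48.65 mm, ȳ = 51.35 mm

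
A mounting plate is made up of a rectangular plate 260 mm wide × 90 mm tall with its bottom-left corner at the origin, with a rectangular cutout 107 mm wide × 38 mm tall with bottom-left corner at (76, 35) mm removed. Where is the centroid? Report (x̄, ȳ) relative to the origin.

x̄ = 130.11 mm, ȳ = 43.11 mm

Part | A | x̄ᵢ | ȳᵢ | A·x̄ᵢ | A·ȳᵢ
plate | 23400.00 | 130.00 | 45.00 | 3042000.00 | 1053000.00
hole | -4066.00 | 129.50 | 54.00 | -526547.00 | -219564.00
Σ | 19334.00 |  |  | 2515453.00 | 833436.00
x̄ = 2515453.00 / 19334.00 = 130.11 mm
ȳ = 833436.00 / 19334.00 = 43.11 mm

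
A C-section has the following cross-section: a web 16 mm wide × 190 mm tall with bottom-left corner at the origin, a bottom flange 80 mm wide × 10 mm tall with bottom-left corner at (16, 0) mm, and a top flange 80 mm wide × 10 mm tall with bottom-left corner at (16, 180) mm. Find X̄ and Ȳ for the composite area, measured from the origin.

web: A = 16 × 190 = 3040.00, centroid at (8.00, 95.00).
bottom flange: A = 80 × 10 = 800.00, centroid at (56.00, 5.00).
top flange: A = 80 × 10 = 800.00, centroid at (56.00, 185.00).
ΣA = 4640.00 mm²
ΣAX̄ = (3040.00)(8.00) + (800.00)(56.00) + (800.00)(56.00) = 113920.00 mm³
ΣAȲ = (3040.00)(95.00) + (800.00)(5.00) + (800.00)(185.00) = 440800.00 mm³
X̄ = 113920.00 / 4640.00 = 24.55 mm
Ȳ = 440800.00 / 4640.00 = 95.00 mm

X̄ = 24.55 mm, Ȳ = 95.00 mm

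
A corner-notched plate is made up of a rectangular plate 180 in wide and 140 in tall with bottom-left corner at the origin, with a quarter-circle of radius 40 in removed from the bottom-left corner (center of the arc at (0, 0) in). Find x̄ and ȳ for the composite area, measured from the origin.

x̄ = 93.83 in, ȳ = 72.78 in

plate: A = 180 × 140 = 25200.00, centroid at (90.00, 70.00).
removed quarter-circle: A = −¼π·40² = -1256.64, centroid at (16.98, 16.98).
ΣA = 23943.36 in²
ΣAx̄ = (25200.00)(90.00) + (-1256.64)(16.98) = 2246666.67 in³
ΣAȳ = (25200.00)(70.00) + (-1256.64)(16.98) = 1742666.67 in³
x̄ = 2246666.67 / 23943.36 = 93.83 in
ȳ = 1742666.67 / 23943.36 = 72.78 in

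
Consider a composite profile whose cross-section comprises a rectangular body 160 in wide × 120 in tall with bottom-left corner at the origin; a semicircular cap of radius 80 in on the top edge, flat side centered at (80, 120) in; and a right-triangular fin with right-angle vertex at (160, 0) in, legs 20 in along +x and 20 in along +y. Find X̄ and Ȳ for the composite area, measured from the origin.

X̄ = 80.59 in, Ȳ = 91.71 in

rectangular body: A = 160 × 120 = 19200.00, centroid at (80.00, 60.00).
semicircular top: A = ½π·80² = 10053.10, centroid at (80.00, 153.95).
triangular fin: A = ½·20·20 = 200.00, centroid at (166.67, 6.67).
ΣA = 29453.10 in²
ΣAX̄ = (19200.00)(80.00) + (10053.10)(80.00) + (200.00)(166.67) = 2373581.05 in³
ΣAȲ = (19200.00)(60.00) + (10053.10)(153.95) + (200.00)(6.67) = 2701038.25 in³
X̄ = 2373581.05 / 29453.10 = 80.59 in
Ȳ = 2701038.25 / 29453.10 = 91.71 in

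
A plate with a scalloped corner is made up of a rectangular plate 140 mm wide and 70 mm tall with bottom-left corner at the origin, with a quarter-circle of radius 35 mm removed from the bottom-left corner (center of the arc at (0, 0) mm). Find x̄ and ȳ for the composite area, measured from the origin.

plate: A = 140 × 70 = 9800.00, centroid at (70.00, 35.00).
removed quarter-circle: A = −¼π·35² = -962.11, centroid at (14.85, 14.85).
ΣA = 8837.89 mm², ΣAx̄ = 671708.33 mm³, ΣAȳ = 328708.33 mm³.
x̄ = 671708.33/8837.89 = 76.00 mm; ȳ = 328708.33/8837.89 = 37.19 mm.

x̄ = 76.00 mm, ȳ = 37.19 mm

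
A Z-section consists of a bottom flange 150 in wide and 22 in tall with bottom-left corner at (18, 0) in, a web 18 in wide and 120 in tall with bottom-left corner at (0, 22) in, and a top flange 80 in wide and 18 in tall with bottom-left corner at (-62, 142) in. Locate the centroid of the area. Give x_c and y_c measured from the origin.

x_c = 42.70 in, y_c = 62.44 in

bottom flange: A = 150 × 22 = 3300.00, centroid at (93.00, 11.00).
web: A = 18 × 120 = 2160.00, centroid at (9.00, 82.00).
top flange: A = 80 × 18 = 1440.00, centroid at (-22.00, 151.00).
ΣA = 6900.00 in²
ΣAx_c = (3300.00)(93.00) + (2160.00)(9.00) + (1440.00)(-22.00) = 294660.00 in³
ΣAy_c = (3300.00)(11.00) + (2160.00)(82.00) + (1440.00)(151.00) = 430860.00 in³
x_c = 294660.00 / 6900.00 = 42.70 in
y_c = 430860.00 / 6900.00 = 62.44 in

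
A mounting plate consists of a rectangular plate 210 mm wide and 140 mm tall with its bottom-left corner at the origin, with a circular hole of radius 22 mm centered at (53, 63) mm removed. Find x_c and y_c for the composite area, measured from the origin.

plate: A = 210 × 140 = 29400.00, centroid at (105.00, 70.00).
hole: A = −π·22² = -1520.53, centroid at (53.00, 63.00).
ΣA = 27879.47 mm²
ΣAx_c = (29400.00)(105.00) + (-1520.53)(53.00) = 3006411.87 mm³
ΣAy_c = (29400.00)(70.00) + (-1520.53)(63.00) = 1962206.56 mm³
x_c = 3006411.87 / 27879.47 = 107.84 mm
y_c = 1962206.56 / 27879.47 = 70.38 mm

x_c = 107.84 mm, y_c = 70.38 mm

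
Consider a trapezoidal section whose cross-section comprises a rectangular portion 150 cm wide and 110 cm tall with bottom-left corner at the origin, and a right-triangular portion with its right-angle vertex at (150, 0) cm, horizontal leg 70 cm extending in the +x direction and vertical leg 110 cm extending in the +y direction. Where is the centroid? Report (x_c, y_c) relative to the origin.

x_c = 93.60 cm, y_c = 51.53 cm

Part | A | x̄ᵢ | ȳᵢ | A·x̄ᵢ | A·ȳᵢ
rectangular portion | 16500.00 | 75.00 | 55.00 | 1237500.00 | 907500.00
triangular portion | 3850.00 | 173.33 | 36.67 | 667333.33 | 141166.67
Σ | 20350.00 |  |  | 1904833.33 | 1048666.67
x_c = 1904833.33 / 20350.00 = 93.60 cm
y_c = 1048666.67 / 20350.00 = 51.53 cm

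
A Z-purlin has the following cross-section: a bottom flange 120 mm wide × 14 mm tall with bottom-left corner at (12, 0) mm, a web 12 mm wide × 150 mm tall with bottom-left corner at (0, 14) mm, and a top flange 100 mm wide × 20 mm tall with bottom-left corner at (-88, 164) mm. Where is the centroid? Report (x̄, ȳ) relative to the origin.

bottom flange: A = 120 × 14 = 1680.00, centroid at (72.00, 7.00).
web: A = 12 × 150 = 1800.00, centroid at (6.00, 89.00).
top flange: A = 100 × 20 = 2000.00, centroid at (-38.00, 174.00).
ΣA = 5480.00 mm², ΣAx̄ = 55760.00 mm³, ΣAȳ = 519960.00 mm³.
x̄ = 55760.00/5480.00 = 10.18 mm; ȳ = 519960.00/5480.00 = 94.88 mm.

x̄ = 10.18 mm, ȳ = 94.88 mm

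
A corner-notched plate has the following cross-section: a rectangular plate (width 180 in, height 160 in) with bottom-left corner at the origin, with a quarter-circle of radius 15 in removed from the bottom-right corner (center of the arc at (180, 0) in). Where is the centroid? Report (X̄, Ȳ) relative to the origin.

X̄ = 89.48 in, Ȳ = 80.45 in

plate: A = 180 × 160 = 28800.00, centroid at (90.00, 80.00).
removed quarter-circle: A = −¼π·15² = -176.71, centroid at (173.63, 6.37).
ΣA = 28623.29 in²
ΣAX̄ = (28800.00)(90.00) + (-176.71)(173.63) = 2561316.37 in³
ΣAȲ = (28800.00)(80.00) + (-176.71)(6.37) = 2302875.00 in³
X̄ = 2561316.37 / 28623.29 = 89.48 in
Ȳ = 2302875.00 / 28623.29 = 80.45 in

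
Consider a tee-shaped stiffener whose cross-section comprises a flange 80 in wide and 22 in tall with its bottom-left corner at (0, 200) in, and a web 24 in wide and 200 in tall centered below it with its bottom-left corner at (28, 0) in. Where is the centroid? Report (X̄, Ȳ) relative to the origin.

web: A = 24 × 200 = 4800.00, centroid at (40.00, 100.00).
flange: A = 80 × 22 = 1760.00, centroid at (40.00, 211.00).
ΣA = 6560.00 in², ΣAX̄ = 262400.00 in³, ΣAȲ = 851360.00 in³.
X̄ = 262400.00/6560.00 = 40.00 in; Ȳ = 851360.00/6560.00 = 129.78 in.

X̄ = 40.00 in, Ȳ = 129.78 in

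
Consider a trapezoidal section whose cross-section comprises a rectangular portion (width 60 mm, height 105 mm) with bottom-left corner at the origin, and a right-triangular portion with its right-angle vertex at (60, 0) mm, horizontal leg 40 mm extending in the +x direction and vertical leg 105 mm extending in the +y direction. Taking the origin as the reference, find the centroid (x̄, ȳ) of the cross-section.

rectangular portion: A = 60 × 105 = 6300.00, centroid at (30.00, 52.50).
triangular portion: A = ½·40·105 = 2100.00, centroid at (73.33, 35.00).
ΣA = 8400.00 mm²
ΣAx̄ = (6300.00)(30.00) + (2100.00)(73.33) = 343000.00 mm³
ΣAȳ = (6300.00)(52.50) + (2100.00)(35.00) = 404250.00 mm³
x̄ = 343000.00 / 8400.00 = 40.83 mm
ȳ = 404250.00 / 8400.00 = 48.12 mm

x̄ = 40.83 mm, ȳ = 48.12 mm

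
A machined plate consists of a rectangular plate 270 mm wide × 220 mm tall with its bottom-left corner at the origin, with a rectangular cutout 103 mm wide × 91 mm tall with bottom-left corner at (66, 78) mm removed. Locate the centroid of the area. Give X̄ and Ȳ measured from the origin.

plate: A = 270 × 220 = 59400.00, centroid at (135.00, 110.00).
hole: A = −(103 × 91) = -9373.00, centroid at (117.50, 123.50).
ΣA = 50027.00 mm²
ΣAX̄ = (59400.00)(135.00) + (-9373.00)(117.50) = 6917672.50 mm³
ΣAȲ = (59400.00)(110.00) + (-9373.00)(123.50) = 5376434.50 mm³
X̄ = 6917672.50 / 50027.00 = 138.28 mm
Ȳ = 5376434.50 / 50027.00 = 107.47 mm

X̄ = 138.28 mm, Ȳ = 107.47 mm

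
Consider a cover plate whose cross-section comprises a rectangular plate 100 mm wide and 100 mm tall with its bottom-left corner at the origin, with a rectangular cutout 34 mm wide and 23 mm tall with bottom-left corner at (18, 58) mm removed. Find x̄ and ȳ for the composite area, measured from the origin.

Part | A | x̄ᵢ | ȳᵢ | A·x̄ᵢ | A·ȳᵢ
plate | 10000.00 | 50.00 | 50.00 | 500000.00 | 500000.00
hole | -782.00 | 35.00 | 69.50 | -27370.00 | -54349.00
Σ | 9218.00 |  |  | 472630.00 | 445651.00
x̄ = 472630.00 / 9218.00 = 51.27 mm
ȳ = 445651.00 / 9218.00 = 48.35 mm

x̄ = 51.27 mm, ȳ = 48.35 mm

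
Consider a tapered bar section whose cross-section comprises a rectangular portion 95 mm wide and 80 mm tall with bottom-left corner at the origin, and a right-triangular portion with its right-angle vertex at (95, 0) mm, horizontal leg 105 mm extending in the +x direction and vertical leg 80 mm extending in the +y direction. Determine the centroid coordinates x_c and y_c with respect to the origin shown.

rectangular portion: A = 95 × 80 = 7600.00, centroid at (47.50, 40.00).
triangular portion: A = ½·105·80 = 4200.00, centroid at (130.00, 26.67).
ΣA = 11800.00 mm², ΣAx_c = 907000.00 mm³, ΣAy_c = 416000.00 mm³.
x_c = 907000.00/11800.00 = 76.86 mm; y_c = 416000.00/11800.00 = 35.25 mm.

x_c = 76.86 mm, y_c = 35.25 mm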